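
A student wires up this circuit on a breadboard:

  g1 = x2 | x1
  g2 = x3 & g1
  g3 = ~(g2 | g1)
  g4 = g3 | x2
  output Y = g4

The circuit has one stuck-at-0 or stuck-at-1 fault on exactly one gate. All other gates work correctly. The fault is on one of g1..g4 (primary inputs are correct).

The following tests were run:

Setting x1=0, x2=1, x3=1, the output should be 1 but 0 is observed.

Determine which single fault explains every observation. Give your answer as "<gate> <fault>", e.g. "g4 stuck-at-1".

g4 stuck-at-0

Fault-free values for test 1 (x1=0, x2=1, x3=1): g1=1, g2=1, g3=0, g4=1, giving Y=1. Observed 0.
Test 1: faults giving observed 0 are {g4 stuck-at-0}.
Only g4 stuck-at-0 is consistent with every test.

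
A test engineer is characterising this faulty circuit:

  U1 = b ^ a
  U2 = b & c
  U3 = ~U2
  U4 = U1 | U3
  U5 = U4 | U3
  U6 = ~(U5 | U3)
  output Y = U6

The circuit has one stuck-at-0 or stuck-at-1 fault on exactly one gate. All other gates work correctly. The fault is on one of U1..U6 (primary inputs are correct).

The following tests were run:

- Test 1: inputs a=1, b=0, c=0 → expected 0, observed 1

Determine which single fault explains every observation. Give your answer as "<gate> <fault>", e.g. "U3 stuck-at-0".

Fault-free values for test 1 (a=1, b=0, c=0): U1=1, U2=0, U3=1, U4=1, U5=1, U6=0, giving Y=0. Observed 1.
Test 1: faults giving observed 1 are {U6 stuck-at-1}.
Only U6 stuck-at-1 is consistent with every test.

U6 stuck-at-1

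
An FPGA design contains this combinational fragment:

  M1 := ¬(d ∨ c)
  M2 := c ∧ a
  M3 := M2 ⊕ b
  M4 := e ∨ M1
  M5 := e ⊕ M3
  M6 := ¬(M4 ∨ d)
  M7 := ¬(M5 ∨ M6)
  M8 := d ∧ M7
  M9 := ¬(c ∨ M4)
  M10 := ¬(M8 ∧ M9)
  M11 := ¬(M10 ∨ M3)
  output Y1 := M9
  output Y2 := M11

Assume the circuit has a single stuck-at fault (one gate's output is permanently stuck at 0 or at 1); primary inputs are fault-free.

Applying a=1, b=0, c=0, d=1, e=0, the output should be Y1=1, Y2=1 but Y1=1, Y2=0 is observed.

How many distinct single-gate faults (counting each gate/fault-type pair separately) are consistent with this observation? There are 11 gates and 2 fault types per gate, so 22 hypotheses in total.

Fault-free: M1=0, M2=0, M3=0, M4=0, M5=0, M6=0, M7=1, M8=1, M9=1, M10=0, M11=1 → Y1=1, Y2=1. Observed Y1=1, Y2=0.
  M1: none of the 2 fault types match ✗
  M2: stuck-at-1 ✓; others ✗
  M3: stuck-at-1 ✓; others ✗
  M4: none of the 2 fault types match ✗
  M5: stuck-at-1 ✓; others ✗
  M6: stuck-at-1 ✓; others ✗
  M7: stuck-at-0 ✓; others ✗
  M8: stuck-at-0 ✓; others ✗
  M9: none of the 2 fault types match ✗
  M10: stuck-at-1 ✓; others ✗
  M11: stuck-at-0 ✓; others ✗
Consistent faults: {M2 stuck-at-1, M3 stuck-at-1, M5 stuck-at-1, M6 stuck-at-1, M7 stuck-at-0, M8 stuck-at-0, M10 stuck-at-1, M11 stuck-at-0} — 8 in all.

8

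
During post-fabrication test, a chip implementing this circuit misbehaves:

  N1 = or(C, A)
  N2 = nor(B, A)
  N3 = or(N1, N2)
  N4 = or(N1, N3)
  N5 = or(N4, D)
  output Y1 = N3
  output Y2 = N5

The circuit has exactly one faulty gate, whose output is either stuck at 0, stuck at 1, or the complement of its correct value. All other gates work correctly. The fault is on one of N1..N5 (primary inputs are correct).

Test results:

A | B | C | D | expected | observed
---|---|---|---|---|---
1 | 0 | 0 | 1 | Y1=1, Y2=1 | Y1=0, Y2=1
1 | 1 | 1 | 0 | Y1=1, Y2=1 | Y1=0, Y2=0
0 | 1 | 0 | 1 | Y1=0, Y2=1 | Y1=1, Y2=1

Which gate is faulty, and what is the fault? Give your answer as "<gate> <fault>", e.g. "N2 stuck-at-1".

Fault-free values for test 1 (A=1, B=0, C=0, D=1): N1=1, N2=0, N3=1, N4=1, N5=1, giving Y1=1, Y2=1. Observed Y1=0, Y2=1.
Test 1: faults giving observed Y1=0, Y2=1 are {N1 stuck-at-0, N1 inverted output, N3 stuck-at-0, N3 inverted output}.
Test 2 (A=1, B=1, C=1, D=0): fault-free N1=1, N2=0, N3=1, N4=1, N5=1 → Y1=1, Y2=1; observed Y1=0, Y2=0. Eliminates N3 stuck-at-0, N3 inverted output.
Test 3 (A=0, B=1, C=0, D=1): fault-free N1=0, N2=0, N3=0, N4=0, N5=1 → Y1=0, Y2=1; observed Y1=1, Y2=1. Eliminates N1 stuck-at-0.
Only N1 inverted output is consistent with every test.

N1 inverted output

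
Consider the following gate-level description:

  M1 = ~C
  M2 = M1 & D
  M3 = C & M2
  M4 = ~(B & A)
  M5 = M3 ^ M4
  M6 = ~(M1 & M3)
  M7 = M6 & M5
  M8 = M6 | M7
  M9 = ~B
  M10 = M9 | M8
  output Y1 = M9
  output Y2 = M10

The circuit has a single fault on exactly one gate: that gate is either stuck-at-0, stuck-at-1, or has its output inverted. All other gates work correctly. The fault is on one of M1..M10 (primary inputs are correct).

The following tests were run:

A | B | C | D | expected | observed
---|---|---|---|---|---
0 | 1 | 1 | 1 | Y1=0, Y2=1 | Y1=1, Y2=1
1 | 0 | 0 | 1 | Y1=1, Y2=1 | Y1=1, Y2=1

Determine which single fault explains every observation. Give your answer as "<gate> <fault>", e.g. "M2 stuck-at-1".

Fault-free values for test 1 (A=0, B=1, C=1, D=1): M1=0, M2=0, M3=0, M4=1, M5=1, M6=1, M7=1, M8=1, M9=0, M10=1, giving Y1=0, Y2=1. Observed Y1=1, Y2=1.
Test 1: faults giving observed Y1=1, Y2=1 are {M9 stuck-at-1, M9 inverted output}.
Test 2 (A=1, B=0, C=0, D=1): fault-free M1=1, M2=1, M3=0, M4=1, M5=1, M6=1, M7=1, M8=1, M9=1, M10=1 → Y1=1, Y2=1; observed Y1=1, Y2=1. Eliminates M9 inverted output.
Only M9 stuck-at-1 is consistent with every test.

M9 stuck-at-1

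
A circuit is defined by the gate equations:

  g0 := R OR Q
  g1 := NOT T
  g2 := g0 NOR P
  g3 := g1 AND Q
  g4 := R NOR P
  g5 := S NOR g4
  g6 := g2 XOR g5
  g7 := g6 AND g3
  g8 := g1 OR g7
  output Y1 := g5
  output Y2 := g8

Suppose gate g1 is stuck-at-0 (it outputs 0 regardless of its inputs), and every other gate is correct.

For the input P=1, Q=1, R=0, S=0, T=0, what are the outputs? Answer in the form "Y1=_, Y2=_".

Y1=1, Y2=0

Propagate with g1 forced: g0=1, g1=0 [stuck-at-0], g2=0, g3=0, g4=0, g5=1, g6=1, g7=0, g8=0.
So the outputs are Y1=1, Y2=0. (Without the fault they would be Y1=1, Y2=1.)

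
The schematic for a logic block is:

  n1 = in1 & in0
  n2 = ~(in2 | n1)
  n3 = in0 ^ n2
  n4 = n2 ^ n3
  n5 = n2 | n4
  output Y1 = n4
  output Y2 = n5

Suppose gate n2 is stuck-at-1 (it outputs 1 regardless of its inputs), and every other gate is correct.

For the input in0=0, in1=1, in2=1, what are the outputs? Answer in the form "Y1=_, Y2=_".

Y1=0, Y2=1

Propagate with n2 forced: n1=0, n2=1 [stuck-at-1], n3=1, n4=0, n5=1.
So the outputs are Y1=0, Y2=1. (Without the fault they would be Y1=0, Y2=0.)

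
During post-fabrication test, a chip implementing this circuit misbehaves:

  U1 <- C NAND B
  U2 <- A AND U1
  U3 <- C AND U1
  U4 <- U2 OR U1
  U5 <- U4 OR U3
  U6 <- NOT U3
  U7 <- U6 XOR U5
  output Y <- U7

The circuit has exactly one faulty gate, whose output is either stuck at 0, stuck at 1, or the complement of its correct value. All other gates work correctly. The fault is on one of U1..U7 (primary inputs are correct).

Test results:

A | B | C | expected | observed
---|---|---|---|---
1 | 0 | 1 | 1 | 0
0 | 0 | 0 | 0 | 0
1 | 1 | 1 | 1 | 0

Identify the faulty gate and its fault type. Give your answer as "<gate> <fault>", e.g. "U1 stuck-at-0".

U7 stuck-at-0

Fault-free values for test 1 (A=1, B=0, C=1): U1=1, U2=1, U3=1, U4=1, U5=1, U6=0, U7=1, giving Y=1. Observed 0.
Test 1: faults giving observed 0 are {U3 stuck-at-0, U3 inverted output, U5 stuck-at-0, U5 inverted output, U6 stuck-at-1, U6 inverted output, U7 stuck-at-0, U7 inverted output}.
Test 2 (A=0, B=0, C=0): fault-free U1=1, U2=0, U3=0, U4=1, U5=1, U6=1, U7=0 → 0; observed 0. Eliminates U3 inverted output, U5 stuck-at-0, U5 inverted output, U6 inverted output, U7 inverted output.
Test 3 (A=1, B=1, C=1): fault-free U1=0, U2=0, U3=0, U4=0, U5=0, U6=1, U7=1 → 1; observed 0. Eliminates U3 stuck-at-0, U6 stuck-at-1.
Only U7 stuck-at-0 is consistent with every test.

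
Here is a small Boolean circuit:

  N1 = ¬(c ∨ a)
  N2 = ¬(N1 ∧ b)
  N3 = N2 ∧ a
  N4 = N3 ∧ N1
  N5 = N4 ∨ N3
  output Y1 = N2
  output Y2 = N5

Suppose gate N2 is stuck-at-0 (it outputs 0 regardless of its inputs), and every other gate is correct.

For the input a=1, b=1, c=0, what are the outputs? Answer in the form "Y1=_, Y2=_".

Propagate with N2 forced: N1=0, N2=0 [stuck-at-0], N3=0, N4=0, N5=0.
So the outputs are Y1=0, Y2=0. (Without the fault they would be Y1=1, Y2=1.)

Y1=0, Y2=0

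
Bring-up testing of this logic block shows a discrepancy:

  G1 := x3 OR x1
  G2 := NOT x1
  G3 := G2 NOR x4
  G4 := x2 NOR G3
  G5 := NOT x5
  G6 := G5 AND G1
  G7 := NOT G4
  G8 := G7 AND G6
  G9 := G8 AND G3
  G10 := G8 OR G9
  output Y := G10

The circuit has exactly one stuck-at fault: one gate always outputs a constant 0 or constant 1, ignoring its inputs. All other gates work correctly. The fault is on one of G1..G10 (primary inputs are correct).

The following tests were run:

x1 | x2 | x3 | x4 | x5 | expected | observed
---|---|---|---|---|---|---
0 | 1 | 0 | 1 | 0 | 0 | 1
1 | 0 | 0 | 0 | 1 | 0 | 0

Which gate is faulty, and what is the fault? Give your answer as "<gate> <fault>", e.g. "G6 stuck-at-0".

Fault-free values for test 1 (x1=0, x2=1, x3=0, x4=1, x5=0): G1=0, G2=1, G3=0, G4=0, G5=1, G6=0, G7=1, G8=0, G9=0, G10=0, giving Y=0. Observed 1.
Test 1: faults giving observed 1 are {G1 stuck-at-1, G6 stuck-at-1, G8 stuck-at-1, G9 stuck-at-1, G10 stuck-at-1}.
Test 2 (x1=1, x2=0, x3=0, x4=0, x5=1): fault-free G1=1, G2=0, G3=1, G4=0, G5=0, G6=0, G7=1, G8=0, G9=0, G10=0 → 0; observed 0. Eliminates G6 stuck-at-1, G8 stuck-at-1, G9 stuck-at-1, G10 stuck-at-1.
Only G1 stuck-at-1 is consistent with every test.

G1 stuck-at-1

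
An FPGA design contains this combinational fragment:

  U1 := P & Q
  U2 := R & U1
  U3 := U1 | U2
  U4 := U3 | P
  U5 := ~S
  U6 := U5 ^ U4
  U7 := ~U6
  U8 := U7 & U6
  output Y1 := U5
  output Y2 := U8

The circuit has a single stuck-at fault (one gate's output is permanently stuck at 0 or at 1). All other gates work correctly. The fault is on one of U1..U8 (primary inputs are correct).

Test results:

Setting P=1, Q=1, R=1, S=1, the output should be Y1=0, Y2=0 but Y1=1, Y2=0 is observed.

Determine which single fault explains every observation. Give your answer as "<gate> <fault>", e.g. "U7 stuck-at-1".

U5 stuck-at-1

Fault-free values for test 1 (P=1, Q=1, R=1, S=1): U1=1, U2=1, U3=1, U4=1, U5=0, U6=1, U7=0, U8=0, giving Y1=0, Y2=0. Observed Y1=1, Y2=0.
Test 1: faults giving observed Y1=1, Y2=0 are {U5 stuck-at-1}.
Only U5 stuck-at-1 is consistent with every test.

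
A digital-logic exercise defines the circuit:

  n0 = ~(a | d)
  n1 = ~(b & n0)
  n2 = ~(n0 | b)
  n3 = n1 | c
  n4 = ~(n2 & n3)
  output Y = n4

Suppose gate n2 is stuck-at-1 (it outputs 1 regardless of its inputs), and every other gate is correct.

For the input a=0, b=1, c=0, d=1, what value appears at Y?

Propagate with n2 forced: n0=0, n1=1, n2=1 [stuck-at-1], n3=1, n4=0.
So Y = 0. (Without the fault it would be 1.)

0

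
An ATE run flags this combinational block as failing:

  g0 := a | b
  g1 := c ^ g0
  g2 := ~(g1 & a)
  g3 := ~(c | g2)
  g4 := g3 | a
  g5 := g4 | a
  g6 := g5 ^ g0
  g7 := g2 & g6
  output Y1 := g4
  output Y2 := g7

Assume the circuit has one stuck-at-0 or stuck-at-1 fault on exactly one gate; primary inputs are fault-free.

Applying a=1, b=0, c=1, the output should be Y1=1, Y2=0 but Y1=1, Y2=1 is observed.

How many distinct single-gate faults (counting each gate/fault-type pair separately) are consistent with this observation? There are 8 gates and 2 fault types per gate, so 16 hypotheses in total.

3

Fault-free: g0=1, g1=0, g2=1, g3=0, g4=1, g5=1, g6=0, g7=0 → Y1=1, Y2=0. Observed Y1=1, Y2=1.
  g0: none of the 2 fault types match ✗
  g1: none of the 2 fault types match ✗
  g2: none of the 2 fault types match ✗
  g3: none of the 2 fault types match ✗
  g4: none of the 2 fault types match ✗
  g5: stuck-at-0 ✓; others ✗
  g6: stuck-at-1 ✓; others ✗
  g7: stuck-at-1 ✓; others ✗
Consistent faults: {g5 stuck-at-0, g6 stuck-at-1, g7 stuck-at-1} — 3 in all.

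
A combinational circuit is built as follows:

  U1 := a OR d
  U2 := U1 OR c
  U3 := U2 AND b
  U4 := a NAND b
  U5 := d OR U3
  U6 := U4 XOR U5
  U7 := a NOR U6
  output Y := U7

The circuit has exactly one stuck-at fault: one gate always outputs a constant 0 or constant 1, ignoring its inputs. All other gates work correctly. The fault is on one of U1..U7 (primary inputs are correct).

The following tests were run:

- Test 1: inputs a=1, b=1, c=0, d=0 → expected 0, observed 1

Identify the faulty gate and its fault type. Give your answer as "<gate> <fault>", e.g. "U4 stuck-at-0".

Fault-free values for test 1 (a=1, b=1, c=0, d=0): U1=1, U2=1, U3=1, U4=0, U5=1, U6=1, U7=0, giving Y=0. Observed 1.
Test 1: faults giving observed 1 are {U7 stuck-at-1}.
Only U7 stuck-at-1 is consistent with every test.

U7 stuck-at-1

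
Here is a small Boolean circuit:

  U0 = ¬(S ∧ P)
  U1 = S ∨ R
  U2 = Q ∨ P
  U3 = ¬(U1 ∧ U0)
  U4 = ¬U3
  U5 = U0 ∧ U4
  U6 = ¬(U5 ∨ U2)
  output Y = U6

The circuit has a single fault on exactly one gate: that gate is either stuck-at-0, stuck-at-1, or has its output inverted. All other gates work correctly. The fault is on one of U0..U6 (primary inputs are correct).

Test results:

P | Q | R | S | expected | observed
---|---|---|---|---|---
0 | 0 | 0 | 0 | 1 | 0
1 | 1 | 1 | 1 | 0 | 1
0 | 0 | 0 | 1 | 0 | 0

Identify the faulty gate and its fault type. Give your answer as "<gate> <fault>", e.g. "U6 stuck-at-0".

Fault-free values for test 1 (P=0, Q=0, R=0, S=0): U0=1, U1=0, U2=0, U3=1, U4=0, U5=0, U6=1, giving Y=1. Observed 0.
Test 1: faults giving observed 0 are {U1 stuck-at-1, U1 inverted output, U2 stuck-at-1, U2 inverted output, U3 stuck-at-0, U3 inverted output, U4 stuck-at-1, U4 inverted output, U5 stuck-at-1, U5 inverted output, U6 stuck-at-0, U6 inverted output}.
Test 2 (P=1, Q=1, R=1, S=1): fault-free U0=0, U1=1, U2=1, U3=1, U4=0, U5=0, U6=0 → 0; observed 1. Eliminates U1 stuck-at-1, U1 inverted output, U2 stuck-at-1, U3 stuck-at-0, U3 inverted output, U4 stuck-at-1, U4 inverted output, U5 stuck-at-1, U5 inverted output, U6 stuck-at-0.
Test 3 (P=0, Q=0, R=0, S=1): fault-free U0=1, U1=1, U2=0, U3=0, U4=1, U5=1, U6=0 → 0; observed 0. Eliminates U6 inverted output.
Only U2 inverted output is consistent with every test.

U2 inverted output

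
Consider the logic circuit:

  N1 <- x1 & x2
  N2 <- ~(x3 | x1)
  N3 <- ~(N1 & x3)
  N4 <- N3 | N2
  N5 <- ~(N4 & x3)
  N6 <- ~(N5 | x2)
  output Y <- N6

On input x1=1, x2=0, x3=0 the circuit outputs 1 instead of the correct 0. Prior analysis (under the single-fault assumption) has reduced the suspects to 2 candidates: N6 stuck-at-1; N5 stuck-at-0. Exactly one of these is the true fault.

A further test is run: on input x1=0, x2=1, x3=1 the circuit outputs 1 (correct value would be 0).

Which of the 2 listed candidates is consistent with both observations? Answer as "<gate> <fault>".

Evaluate each candidate on input x1=0, x2=1, x3=1:
  N6 stuck-at-1: N1=0, N2=0, N3=1, N4=1, N5=0, N6=1 [stuck-at-1] → 1 — matches
  N5 stuck-at-0: N1=0, N2=0, N3=1, N4=1, N5=0 [stuck-at-0], N6=0 → 0 — eliminated
Only N6 stuck-at-1 reproduces the observed 1.

N6 stuck-at-1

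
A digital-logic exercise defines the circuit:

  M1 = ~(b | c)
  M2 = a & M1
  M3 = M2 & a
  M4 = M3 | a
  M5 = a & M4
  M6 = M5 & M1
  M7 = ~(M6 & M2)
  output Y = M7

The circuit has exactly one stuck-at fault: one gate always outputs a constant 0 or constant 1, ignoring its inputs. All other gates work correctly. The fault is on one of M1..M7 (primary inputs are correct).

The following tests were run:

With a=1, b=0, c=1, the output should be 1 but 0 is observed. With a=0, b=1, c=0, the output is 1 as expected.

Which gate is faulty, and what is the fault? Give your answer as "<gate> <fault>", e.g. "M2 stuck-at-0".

M1 stuck-at-1

Fault-free values for test 1 (a=1, b=0, c=1): M1=0, M2=0, M3=0, M4=1, M5=1, M6=0, M7=1, giving Y=1. Observed 0.
Test 1: faults giving observed 0 are {M1 stuck-at-1, M7 stuck-at-0}.
Test 2 (a=0, b=1, c=0): fault-free M1=0, M2=0, M3=0, M4=0, M5=0, M6=0, M7=1 → 1; observed 1. Eliminates M7 stuck-at-0.
Only M1 stuck-at-1 is consistent with every test.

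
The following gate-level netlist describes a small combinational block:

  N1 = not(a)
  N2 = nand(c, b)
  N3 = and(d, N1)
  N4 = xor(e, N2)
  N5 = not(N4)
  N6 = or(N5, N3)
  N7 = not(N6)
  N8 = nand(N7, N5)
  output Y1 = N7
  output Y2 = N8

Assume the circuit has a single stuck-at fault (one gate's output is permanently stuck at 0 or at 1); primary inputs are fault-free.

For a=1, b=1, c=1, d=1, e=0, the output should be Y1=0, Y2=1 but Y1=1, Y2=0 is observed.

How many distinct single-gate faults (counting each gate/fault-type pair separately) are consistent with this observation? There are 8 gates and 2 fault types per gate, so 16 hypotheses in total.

Fault-free: N1=0, N2=0, N3=0, N4=0, N5=1, N6=1, N7=0, N8=1 → Y1=0, Y2=1. Observed Y1=1, Y2=0.
  N1: none of the 2 fault types match ✗
  N2: none of the 2 fault types match ✗
  N3: none of the 2 fault types match ✗
  N4: none of the 2 fault types match ✗
  N5: none of the 2 fault types match ✗
  N6: stuck-at-0 ✓; others ✗
  N7: stuck-at-1 ✓; others ✗
  N8: none of the 2 fault types match ✗
Consistent faults: {N6 stuck-at-0, N7 stuck-at-1} — 2 in all.

2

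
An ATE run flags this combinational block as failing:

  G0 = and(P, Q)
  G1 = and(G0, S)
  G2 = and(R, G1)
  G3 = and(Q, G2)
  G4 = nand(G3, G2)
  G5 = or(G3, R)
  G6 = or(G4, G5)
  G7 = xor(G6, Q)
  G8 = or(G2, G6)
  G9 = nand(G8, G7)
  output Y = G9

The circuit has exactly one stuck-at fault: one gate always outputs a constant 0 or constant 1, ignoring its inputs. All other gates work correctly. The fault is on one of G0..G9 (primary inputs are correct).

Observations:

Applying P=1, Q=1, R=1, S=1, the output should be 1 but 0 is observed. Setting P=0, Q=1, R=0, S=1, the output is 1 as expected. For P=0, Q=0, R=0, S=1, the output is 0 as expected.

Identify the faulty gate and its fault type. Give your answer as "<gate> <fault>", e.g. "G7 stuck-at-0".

G5 stuck-at-0

Fault-free values for test 1 (P=1, Q=1, R=1, S=1): G0=1, G1=1, G2=1, G3=1, G4=0, G5=1, G6=1, G7=0, G8=1, G9=1, giving Y=1. Observed 0.
Test 1: faults giving observed 0 are {G5 stuck-at-0, G6 stuck-at-0, G7 stuck-at-1, G9 stuck-at-0}.
Test 2 (P=0, Q=1, R=0, S=1): fault-free G0=0, G1=0, G2=0, G3=0, G4=1, G5=0, G6=1, G7=0, G8=1, G9=1 → 1; observed 1. Eliminates G7 stuck-at-1, G9 stuck-at-0.
Test 3 (P=0, Q=0, R=0, S=1): fault-free G0=0, G1=0, G2=0, G3=0, G4=1, G5=0, G6=1, G7=1, G8=1, G9=0 → 0; observed 0. Eliminates G6 stuck-at-0.
Only G5 stuck-at-0 is consistent with every test.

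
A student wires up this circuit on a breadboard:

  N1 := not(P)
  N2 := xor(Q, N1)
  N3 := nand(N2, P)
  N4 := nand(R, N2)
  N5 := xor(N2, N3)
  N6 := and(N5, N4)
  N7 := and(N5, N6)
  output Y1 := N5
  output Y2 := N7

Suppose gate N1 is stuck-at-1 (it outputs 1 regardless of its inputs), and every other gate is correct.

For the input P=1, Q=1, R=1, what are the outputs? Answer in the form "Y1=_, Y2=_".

Y1=1, Y2=1

Propagate with N1 forced: N1=1 [stuck-at-1], N2=0, N3=1, N4=1, N5=1, N6=1, N7=1.
So the outputs are Y1=1, Y2=1. (Without the fault they would be Y1=1, Y2=0.)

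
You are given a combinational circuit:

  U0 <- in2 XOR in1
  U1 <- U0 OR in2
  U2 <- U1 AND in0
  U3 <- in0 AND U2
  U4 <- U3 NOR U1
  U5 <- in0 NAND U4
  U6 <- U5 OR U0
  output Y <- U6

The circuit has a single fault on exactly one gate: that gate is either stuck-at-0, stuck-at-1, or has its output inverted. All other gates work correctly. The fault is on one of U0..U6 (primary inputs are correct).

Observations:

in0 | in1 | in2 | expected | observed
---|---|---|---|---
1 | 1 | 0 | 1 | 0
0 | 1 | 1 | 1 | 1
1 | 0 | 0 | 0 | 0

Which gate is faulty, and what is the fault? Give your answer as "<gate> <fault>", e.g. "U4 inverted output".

U0 stuck-at-0

Fault-free values for test 1 (in0=1, in1=1, in2=0): U0=1, U1=1, U2=1, U3=1, U4=0, U5=1, U6=1, giving Y=1. Observed 0.
Test 1: faults giving observed 0 are {U0 stuck-at-0, U0 inverted output, U6 stuck-at-0, U6 inverted output}.
Test 2 (in0=0, in1=1, in2=1): fault-free U0=0, U1=1, U2=0, U3=0, U4=0, U5=1, U6=1 → 1; observed 1. Eliminates U6 stuck-at-0, U6 inverted output.
Test 3 (in0=1, in1=0, in2=0): fault-free U0=0, U1=0, U2=0, U3=0, U4=1, U5=0, U6=0 → 0; observed 0. Eliminates U0 inverted output.
Only U0 stuck-at-0 is consistent with every test.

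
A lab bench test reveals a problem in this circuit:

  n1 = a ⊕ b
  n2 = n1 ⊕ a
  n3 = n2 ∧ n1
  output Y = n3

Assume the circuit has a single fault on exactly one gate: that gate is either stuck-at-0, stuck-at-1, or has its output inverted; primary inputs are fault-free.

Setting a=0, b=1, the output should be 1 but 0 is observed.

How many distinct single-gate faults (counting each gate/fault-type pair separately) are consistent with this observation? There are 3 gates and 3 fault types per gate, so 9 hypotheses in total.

Fault-free: n1=1, n2=1, n3=1 → 1. Observed 0.
  n1 stuck-at-0: output 0 ✓
  n1 stuck-at-1: output 1 ✗
  n1 inverted output: output 0 ✓
  n2 stuck-at-0: output 0 ✓
  n2 stuck-at-1: output 1 ✗
  n2 inverted output: output 0 ✓
  n3 stuck-at-0: output 0 ✓
  n3 stuck-at-1: output 1 ✗
  n3 inverted output: output 0 ✓
Consistent faults: {n1 stuck-at-0, n1 inverted output, n2 stuck-at-0, n2 inverted output, n3 stuck-at-0, n3 inverted output} — 6 in all.

6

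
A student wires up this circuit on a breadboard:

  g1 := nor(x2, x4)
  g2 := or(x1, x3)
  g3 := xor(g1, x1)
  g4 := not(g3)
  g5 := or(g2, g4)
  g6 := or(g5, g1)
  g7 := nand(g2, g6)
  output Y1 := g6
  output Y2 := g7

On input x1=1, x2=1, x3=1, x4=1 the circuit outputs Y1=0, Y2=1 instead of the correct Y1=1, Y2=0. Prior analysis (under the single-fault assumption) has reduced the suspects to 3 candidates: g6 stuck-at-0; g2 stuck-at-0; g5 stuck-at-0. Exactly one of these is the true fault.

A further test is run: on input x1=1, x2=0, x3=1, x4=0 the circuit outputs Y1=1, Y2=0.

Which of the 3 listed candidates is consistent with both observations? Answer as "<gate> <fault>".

g5 stuck-at-0

Evaluate each candidate on input x1=1, x2=0, x3=1, x4=0:
  g6 stuck-at-0: g1=1, g2=1, g3=0, g4=1, g5=1, g6=0 [stuck-at-0], g7=1 → Y1=0, Y2=1 — eliminated
  g2 stuck-at-0: g1=1, g2=0 [stuck-at-0], g3=0, g4=1, g5=1, g6=1, g7=1 → Y1=1, Y2=1 — eliminated
  g5 stuck-at-0: g1=1, g2=1, g3=0, g4=1, g5=0 [stuck-at-0], g6=1, g7=0 → Y1=1, Y2=0 — matches
Only g5 stuck-at-0 reproduces the observed Y1=1, Y2=0.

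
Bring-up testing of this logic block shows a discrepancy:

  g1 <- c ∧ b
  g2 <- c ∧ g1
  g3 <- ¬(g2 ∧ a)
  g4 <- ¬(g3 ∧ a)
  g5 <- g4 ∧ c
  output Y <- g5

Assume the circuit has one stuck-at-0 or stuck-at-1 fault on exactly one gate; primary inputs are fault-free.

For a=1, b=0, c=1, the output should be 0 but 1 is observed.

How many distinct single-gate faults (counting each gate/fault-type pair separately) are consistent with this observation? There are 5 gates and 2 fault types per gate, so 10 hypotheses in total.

Fault-free: g1=0, g2=0, g3=1, g4=0, g5=0 → 0. Observed 1.
  g1 stuck-at-0: output 0 ✗
  g1 stuck-at-1: output 1 ✓
  g2 stuck-at-0: output 0 ✗
  g2 stuck-at-1: output 1 ✓
  g3 stuck-at-0: output 1 ✓
  g3 stuck-at-1: output 0 ✗
  g4 stuck-at-0: output 0 ✗
  g4 stuck-at-1: output 1 ✓
  g5 stuck-at-0: output 0 ✗
  g5 stuck-at-1: output 1 ✓
Consistent faults: {g1 stuck-at-1, g2 stuck-at-1, g3 stuck-at-0, g4 stuck-at-1, g5 stuck-at-1} — 5 in all.

5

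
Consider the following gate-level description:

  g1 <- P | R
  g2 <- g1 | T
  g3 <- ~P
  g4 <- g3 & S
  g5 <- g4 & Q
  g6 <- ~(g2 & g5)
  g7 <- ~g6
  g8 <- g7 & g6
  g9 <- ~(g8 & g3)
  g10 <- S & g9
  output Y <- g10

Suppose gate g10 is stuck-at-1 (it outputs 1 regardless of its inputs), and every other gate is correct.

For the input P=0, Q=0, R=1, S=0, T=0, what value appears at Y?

Propagate with g10 forced: g1=1, g2=1, g3=1, g4=0, g5=0, g6=1, g7=0, g8=0, g9=1, g10=1 [stuck-at-1].
So Y = 1. (Without the fault it would be 0.)

1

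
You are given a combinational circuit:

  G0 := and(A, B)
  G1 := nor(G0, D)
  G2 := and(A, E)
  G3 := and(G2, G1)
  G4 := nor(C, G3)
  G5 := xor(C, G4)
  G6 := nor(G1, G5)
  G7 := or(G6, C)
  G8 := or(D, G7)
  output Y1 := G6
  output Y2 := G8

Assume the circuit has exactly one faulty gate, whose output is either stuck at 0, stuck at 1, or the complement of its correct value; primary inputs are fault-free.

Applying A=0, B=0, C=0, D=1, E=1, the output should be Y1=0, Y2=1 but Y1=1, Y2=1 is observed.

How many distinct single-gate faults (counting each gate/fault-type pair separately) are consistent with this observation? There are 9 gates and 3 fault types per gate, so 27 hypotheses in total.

8

Fault-free: G0=0, G1=0, G2=0, G3=0, G4=1, G5=1, G6=0, G7=0, G8=1 → Y1=0, Y2=1. Observed Y1=1, Y2=1.
  G0: none of the 3 fault types match ✗
  G1: none of the 3 fault types match ✗
  G2: none of the 3 fault types match ✗
  G3: stuck-at-1, inverted output ✓; others ✗
  G4: stuck-at-0, inverted output ✓; others ✗
  G5: stuck-at-0, inverted output ✓; others ✗
  G6: stuck-at-1, inverted output ✓; others ✗
  G7: none of the 3 fault types match ✗
  G8: none of the 3 fault types match ✗
Consistent faults: {G3 stuck-at-1, G3 inverted output, G4 stuck-at-0, G4 inverted output, G5 stuck-at-0, G5 inverted output, G6 stuck-at-1, G6 inverted output} — 8 in all.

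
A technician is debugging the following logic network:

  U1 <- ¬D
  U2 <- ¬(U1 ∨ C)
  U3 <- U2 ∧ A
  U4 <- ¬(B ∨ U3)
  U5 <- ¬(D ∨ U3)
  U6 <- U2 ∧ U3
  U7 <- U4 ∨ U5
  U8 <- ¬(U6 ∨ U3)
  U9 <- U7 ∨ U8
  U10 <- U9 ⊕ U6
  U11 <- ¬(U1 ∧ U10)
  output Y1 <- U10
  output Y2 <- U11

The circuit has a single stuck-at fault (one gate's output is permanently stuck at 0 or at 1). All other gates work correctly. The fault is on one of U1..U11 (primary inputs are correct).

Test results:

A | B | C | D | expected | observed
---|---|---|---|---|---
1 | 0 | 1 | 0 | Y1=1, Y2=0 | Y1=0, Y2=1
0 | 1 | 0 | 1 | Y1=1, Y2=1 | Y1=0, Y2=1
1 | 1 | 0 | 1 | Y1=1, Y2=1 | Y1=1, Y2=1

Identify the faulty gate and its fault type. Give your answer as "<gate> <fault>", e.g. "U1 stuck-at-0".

U9 stuck-at-0

Fault-free values for test 1 (A=1, B=0, C=1, D=0): U1=1, U2=0, U3=0, U4=1, U5=1, U6=0, U7=1, U8=1, U9=1, U10=1, U11=0, giving Y1=1, Y2=0. Observed Y1=0, Y2=1.
Test 1: faults giving observed Y1=0, Y2=1 are {U3 stuck-at-1, U6 stuck-at-1, U9 stuck-at-0, U10 stuck-at-0}.
Test 2 (A=0, B=1, C=0, D=1): fault-free U1=0, U2=1, U3=0, U4=0, U5=0, U6=0, U7=0, U8=1, U9=1, U10=1, U11=1 → Y1=1, Y2=1; observed Y1=0, Y2=1. Eliminates U3 stuck-at-1, U6 stuck-at-1.
Test 3 (A=1, B=1, C=0, D=1): fault-free U1=0, U2=1, U3=1, U4=0, U5=0, U6=1, U7=0, U8=0, U9=0, U10=1, U11=1 → Y1=1, Y2=1; observed Y1=1, Y2=1. Eliminates U10 stuck-at-0.
Only U9 stuck-at-0 is consistent with every test.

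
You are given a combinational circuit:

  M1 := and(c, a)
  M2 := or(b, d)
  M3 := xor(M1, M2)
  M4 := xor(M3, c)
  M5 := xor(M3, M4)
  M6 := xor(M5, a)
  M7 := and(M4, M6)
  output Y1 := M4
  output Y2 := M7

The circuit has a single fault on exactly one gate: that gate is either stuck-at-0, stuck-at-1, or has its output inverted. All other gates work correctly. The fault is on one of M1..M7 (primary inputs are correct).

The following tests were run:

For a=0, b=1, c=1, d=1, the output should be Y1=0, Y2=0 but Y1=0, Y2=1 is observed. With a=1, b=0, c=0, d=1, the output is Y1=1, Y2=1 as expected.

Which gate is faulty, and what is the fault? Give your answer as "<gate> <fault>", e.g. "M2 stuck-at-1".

Fault-free values for test 1 (a=0, b=1, c=1, d=1): M1=0, M2=1, M3=1, M4=0, M5=1, M6=1, M7=0, giving Y1=0, Y2=0. Observed Y1=0, Y2=1.
Test 1: faults giving observed Y1=0, Y2=1 are {M7 stuck-at-1, M7 inverted output}.
Test 2 (a=1, b=0, c=0, d=1): fault-free M1=0, M2=1, M3=1, M4=1, M5=0, M6=1, M7=1 → Y1=1, Y2=1; observed Y1=1, Y2=1. Eliminates M7 inverted output.
Only M7 stuck-at-1 is consistent with every test.

M7 stuck-at-1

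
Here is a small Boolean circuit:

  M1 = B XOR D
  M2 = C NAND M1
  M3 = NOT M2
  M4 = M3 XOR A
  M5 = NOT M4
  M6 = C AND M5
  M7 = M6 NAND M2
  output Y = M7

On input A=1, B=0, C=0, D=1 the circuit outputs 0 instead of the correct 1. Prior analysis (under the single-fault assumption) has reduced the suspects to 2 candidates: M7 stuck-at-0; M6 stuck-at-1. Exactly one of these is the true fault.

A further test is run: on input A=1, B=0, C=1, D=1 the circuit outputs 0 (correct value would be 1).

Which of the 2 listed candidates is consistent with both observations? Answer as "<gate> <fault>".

M7 stuck-at-0

Evaluate each candidate on input A=1, B=0, C=1, D=1:
  M7 stuck-at-0: M1=1, M2=0, M3=1, M4=0, M5=1, M6=1, M7=0 [stuck-at-0] → 0 — matches
  M6 stuck-at-1: M1=1, M2=0, M3=1, M4=0, M5=1, M6=1 [stuck-at-1], M7=1 → 1 — eliminated
Only M7 stuck-at-0 reproduces the observed 0.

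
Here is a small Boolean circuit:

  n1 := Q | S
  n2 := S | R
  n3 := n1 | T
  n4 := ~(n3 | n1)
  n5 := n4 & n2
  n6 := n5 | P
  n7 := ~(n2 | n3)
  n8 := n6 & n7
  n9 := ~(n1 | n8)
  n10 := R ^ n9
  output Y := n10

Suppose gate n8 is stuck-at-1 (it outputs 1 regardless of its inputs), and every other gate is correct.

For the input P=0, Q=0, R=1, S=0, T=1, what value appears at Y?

Propagate with n8 forced: n1=0, n2=1, n3=1, n4=0, n5=0, n6=0, n7=0, n8=1 [stuck-at-1], n9=0, n10=1.
So Y = 1. (Without the fault it would be 0.)

1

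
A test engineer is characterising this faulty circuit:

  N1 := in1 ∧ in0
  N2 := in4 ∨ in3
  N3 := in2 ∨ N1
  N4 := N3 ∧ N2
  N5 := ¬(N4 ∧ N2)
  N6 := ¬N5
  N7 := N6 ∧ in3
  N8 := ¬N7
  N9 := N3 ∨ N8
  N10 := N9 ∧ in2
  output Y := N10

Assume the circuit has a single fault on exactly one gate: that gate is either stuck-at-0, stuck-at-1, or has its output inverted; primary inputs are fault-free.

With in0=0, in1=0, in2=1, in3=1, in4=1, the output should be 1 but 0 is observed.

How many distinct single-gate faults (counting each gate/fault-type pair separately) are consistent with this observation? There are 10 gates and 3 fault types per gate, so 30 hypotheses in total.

4

Fault-free: N1=0, N2=1, N3=1, N4=1, N5=0, N6=1, N7=1, N8=0, N9=1, N10=1 → 1. Observed 0.
  N1: none of the 3 fault types match ✗
  N2: none of the 3 fault types match ✗
  N3: none of the 3 fault types match ✗
  N4: none of the 3 fault types match ✗
  N5: none of the 3 fault types match ✗
  N6: none of the 3 fault types match ✗
  N7: none of the 3 fault types match ✗
  N8: none of the 3 fault types match ✗
  N9: stuck-at-0, inverted output ✓; others ✗
  N10: stuck-at-0, inverted output ✓; others ✗
Consistent faults: {N9 stuck-at-0, N9 inverted output, N10 stuck-at-0, N10 inverted output} — 4 in all.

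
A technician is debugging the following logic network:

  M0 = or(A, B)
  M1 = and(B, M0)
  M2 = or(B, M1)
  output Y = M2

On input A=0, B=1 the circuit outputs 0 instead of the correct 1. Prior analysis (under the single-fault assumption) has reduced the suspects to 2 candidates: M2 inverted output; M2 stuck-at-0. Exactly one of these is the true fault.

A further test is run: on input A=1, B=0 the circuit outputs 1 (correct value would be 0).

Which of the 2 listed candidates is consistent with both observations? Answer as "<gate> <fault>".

M2 inverted output

Evaluate each candidate on input A=1, B=0:
  M2 inverted output: M0=1, M1=0, M2=1 [inverted output] → 1 — matches
  M2 stuck-at-0: M0=1, M1=0, M2=0 [stuck-at-0] → 0 — eliminated
Only M2 inverted output reproduces the observed 1.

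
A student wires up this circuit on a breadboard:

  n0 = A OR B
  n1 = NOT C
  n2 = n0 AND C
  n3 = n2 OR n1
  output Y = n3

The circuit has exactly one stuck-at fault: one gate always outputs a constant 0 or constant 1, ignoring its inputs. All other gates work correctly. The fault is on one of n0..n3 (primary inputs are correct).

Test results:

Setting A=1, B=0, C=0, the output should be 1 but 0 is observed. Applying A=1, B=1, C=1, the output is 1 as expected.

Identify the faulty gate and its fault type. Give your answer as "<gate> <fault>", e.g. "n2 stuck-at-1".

n1 stuck-at-0

Fault-free values for test 1 (A=1, B=0, C=0): n0=1, n1=1, n2=0, n3=1, giving Y=1. Observed 0.
Test 1: faults giving observed 0 are {n1 stuck-at-0, n3 stuck-at-0}.
Test 2 (A=1, B=1, C=1): fault-free n0=1, n1=0, n2=1, n3=1 → 1; observed 1. Eliminates n3 stuck-at-0.
Only n1 stuck-at-0 is consistent with every test.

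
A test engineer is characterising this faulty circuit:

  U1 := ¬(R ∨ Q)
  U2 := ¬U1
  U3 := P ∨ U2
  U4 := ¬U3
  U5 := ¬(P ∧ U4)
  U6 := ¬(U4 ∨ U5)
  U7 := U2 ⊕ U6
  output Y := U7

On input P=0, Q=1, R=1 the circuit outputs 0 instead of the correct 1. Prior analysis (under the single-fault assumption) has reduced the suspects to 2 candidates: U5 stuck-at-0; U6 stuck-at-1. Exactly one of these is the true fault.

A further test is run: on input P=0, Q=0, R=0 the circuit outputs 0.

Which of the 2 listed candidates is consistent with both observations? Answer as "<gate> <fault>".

U5 stuck-at-0

Evaluate each candidate on input P=0, Q=0, R=0:
  U5 stuck-at-0: U1=1, U2=0, U3=0, U4=1, U5=0 [stuck-at-0], U6=0, U7=0 → 0 — matches
  U6 stuck-at-1: U1=1, U2=0, U3=0, U4=1, U5=1, U6=1 [stuck-at-1], U7=1 → 1 — eliminated
Only U5 stuck-at-0 reproduces the observed 0.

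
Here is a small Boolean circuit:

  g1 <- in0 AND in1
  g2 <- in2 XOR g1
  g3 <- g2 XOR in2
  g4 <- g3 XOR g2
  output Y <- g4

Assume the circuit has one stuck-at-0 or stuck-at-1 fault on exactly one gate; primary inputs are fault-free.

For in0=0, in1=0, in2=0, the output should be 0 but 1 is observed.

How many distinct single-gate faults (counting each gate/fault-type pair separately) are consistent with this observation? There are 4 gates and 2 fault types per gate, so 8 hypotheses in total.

2

Fault-free: g1=0, g2=0, g3=0, g4=0 → 0. Observed 1.
  g1 stuck-at-0: output 0 ✗
  g1 stuck-at-1: output 0 ✗
  g2 stuck-at-0: output 0 ✗
  g2 stuck-at-1: output 0 ✗
  g3 stuck-at-0: output 0 ✗
  g3 stuck-at-1: output 1 ✓
  g4 stuck-at-0: output 0 ✗
  g4 stuck-at-1: output 1 ✓
Consistent faults: {g3 stuck-at-1, g4 stuck-at-1} — 2 in all.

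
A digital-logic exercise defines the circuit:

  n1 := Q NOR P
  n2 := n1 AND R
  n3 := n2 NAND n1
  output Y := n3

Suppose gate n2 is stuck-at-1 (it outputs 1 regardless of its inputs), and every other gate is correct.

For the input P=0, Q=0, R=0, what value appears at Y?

0

Propagate with n2 forced: n1=1, n2=1 [stuck-at-1], n3=0.
So Y = 0. (Without the fault it would be 1.)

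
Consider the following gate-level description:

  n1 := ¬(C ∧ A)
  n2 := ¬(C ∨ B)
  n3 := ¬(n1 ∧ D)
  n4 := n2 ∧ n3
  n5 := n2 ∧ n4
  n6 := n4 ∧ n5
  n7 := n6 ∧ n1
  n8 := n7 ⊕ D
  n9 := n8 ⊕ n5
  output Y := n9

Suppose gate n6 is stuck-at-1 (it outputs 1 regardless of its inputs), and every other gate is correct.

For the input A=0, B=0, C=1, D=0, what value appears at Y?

Propagate with n6 forced: n1=1, n2=0, n3=1, n4=0, n5=0, n6=1 [stuck-at-1], n7=1, n8=1, n9=1.
So Y = 1. (Without the fault it would be 0.)

1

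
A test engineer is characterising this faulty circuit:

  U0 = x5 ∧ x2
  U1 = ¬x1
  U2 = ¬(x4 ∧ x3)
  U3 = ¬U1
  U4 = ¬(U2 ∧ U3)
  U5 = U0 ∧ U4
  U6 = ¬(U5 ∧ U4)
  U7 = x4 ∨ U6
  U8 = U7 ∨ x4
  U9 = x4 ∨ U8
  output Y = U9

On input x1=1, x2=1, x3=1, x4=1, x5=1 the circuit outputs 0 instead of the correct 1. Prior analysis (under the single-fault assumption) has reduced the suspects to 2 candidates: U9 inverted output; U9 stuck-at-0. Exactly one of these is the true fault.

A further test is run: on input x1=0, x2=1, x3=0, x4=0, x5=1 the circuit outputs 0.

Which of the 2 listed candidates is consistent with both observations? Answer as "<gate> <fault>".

Evaluate each candidate on input x1=0, x2=1, x3=0, x4=0, x5=1:
  U9 inverted output: U0=1, U1=1, U2=1, U3=0, U4=1, U5=1, U6=0, U7=0, U8=0, U9=1 [inverted output] → 1 — eliminated
  U9 stuck-at-0: U0=1, U1=1, U2=1, U3=0, U4=1, U5=1, U6=0, U7=0, U8=0, U9=0 [stuck-at-0] → 0 — matches
Only U9 stuck-at-0 reproduces the observed 0.

U9 stuck-at-0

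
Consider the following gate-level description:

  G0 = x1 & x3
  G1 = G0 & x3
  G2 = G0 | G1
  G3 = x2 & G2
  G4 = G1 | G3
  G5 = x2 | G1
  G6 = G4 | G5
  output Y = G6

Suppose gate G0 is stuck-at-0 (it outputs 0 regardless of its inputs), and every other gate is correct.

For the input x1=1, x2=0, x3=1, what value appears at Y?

0

Propagate with G0 forced: G0=0 [stuck-at-0], G1=0, G2=0, G3=0, G4=0, G5=0, G6=0.
So Y = 0. (Without the fault it would be 1.)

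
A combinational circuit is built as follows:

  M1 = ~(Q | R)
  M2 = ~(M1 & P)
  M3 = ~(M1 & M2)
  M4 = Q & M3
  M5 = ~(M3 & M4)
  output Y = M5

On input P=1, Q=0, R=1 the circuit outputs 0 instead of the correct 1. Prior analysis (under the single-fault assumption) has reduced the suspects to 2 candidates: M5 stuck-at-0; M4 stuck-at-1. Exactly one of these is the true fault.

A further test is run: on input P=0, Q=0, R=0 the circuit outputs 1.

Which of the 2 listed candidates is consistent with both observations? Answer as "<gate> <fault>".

Evaluate each candidate on input P=0, Q=0, R=0:
  M5 stuck-at-0: M1=1, M2=1, M3=0, M4=0, M5=0 [stuck-at-0] → 0 — eliminated
  M4 stuck-at-1: M1=1, M2=1, M3=0, M4=1 [stuck-at-1], M5=1 → 1 — matches
Only M4 stuck-at-1 reproduces the observed 1.

M4 stuck-at-1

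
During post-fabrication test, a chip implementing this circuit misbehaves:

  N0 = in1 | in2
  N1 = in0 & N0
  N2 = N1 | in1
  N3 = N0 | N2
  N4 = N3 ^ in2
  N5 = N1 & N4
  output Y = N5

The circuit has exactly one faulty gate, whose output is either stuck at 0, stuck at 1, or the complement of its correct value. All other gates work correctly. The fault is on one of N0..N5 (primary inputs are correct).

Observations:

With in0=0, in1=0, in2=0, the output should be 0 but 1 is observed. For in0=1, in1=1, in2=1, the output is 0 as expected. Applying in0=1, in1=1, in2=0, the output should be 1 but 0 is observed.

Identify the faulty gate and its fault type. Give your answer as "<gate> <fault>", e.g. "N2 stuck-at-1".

Fault-free values for test 1 (in0=0, in1=0, in2=0): N0=0, N1=0, N2=0, N3=0, N4=0, N5=0, giving Y=0. Observed 1.
Test 1: faults giving observed 1 are {N1 stuck-at-1, N1 inverted output, N5 stuck-at-1, N5 inverted output}.
Test 2 (in0=1, in1=1, in2=1): fault-free N0=1, N1=1, N2=1, N3=1, N4=0, N5=0 → 0; observed 0. Eliminates N5 stuck-at-1, N5 inverted output.
Test 3 (in0=1, in1=1, in2=0): fault-free N0=1, N1=1, N2=1, N3=1, N4=1, N5=1 → 1; observed 0. Eliminates N1 stuck-at-1.
Only N1 inverted output is consistent with every test.

N1 inverted output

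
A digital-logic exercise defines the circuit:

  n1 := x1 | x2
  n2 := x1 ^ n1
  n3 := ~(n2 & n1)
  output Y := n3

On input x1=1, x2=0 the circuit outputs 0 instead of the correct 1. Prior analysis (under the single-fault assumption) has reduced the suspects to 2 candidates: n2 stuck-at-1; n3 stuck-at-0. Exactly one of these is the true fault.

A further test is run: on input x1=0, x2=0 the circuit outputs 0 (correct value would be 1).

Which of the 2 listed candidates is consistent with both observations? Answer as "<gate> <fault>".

Evaluate each candidate on input x1=0, x2=0:
  n2 stuck-at-1: n1=0, n2=1 [stuck-at-1], n3=1 → 1 — eliminated
  n3 stuck-at-0: n1=0, n2=0, n3=0 [stuck-at-0] → 0 — matches
Only n3 stuck-at-0 reproduces the observed 0.

n3 stuck-at-0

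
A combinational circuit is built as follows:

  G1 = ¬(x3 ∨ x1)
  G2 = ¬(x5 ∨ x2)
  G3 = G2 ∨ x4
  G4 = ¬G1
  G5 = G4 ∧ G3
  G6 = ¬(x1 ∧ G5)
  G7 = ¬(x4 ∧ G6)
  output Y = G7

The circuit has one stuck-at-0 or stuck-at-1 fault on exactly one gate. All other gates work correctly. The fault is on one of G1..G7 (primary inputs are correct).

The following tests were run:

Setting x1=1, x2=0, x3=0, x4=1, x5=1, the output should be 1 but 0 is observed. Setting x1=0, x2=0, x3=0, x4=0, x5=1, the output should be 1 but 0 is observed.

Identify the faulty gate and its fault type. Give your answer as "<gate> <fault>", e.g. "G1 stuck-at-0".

G7 stuck-at-0

Fault-free values for test 1 (x1=1, x2=0, x3=0, x4=1, x5=1): G1=0, G2=0, G3=1, G4=1, G5=1, G6=0, G7=1, giving Y=1. Observed 0.
Test 1: faults giving observed 0 are {G1 stuck-at-1, G3 stuck-at-0, G4 stuck-at-0, G5 stuck-at-0, G6 stuck-at-1, G7 stuck-at-0}.
Test 2 (x1=0, x2=0, x3=0, x4=0, x5=1): fault-free G1=1, G2=0, G3=0, G4=0, G5=0, G6=1, G7=1 → 1; observed 0. Eliminates G1 stuck-at-1, G3 stuck-at-0, G4 stuck-at-0, G5 stuck-at-0, G6 stuck-at-1.
Only G7 stuck-at-0 is consistent with every test.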